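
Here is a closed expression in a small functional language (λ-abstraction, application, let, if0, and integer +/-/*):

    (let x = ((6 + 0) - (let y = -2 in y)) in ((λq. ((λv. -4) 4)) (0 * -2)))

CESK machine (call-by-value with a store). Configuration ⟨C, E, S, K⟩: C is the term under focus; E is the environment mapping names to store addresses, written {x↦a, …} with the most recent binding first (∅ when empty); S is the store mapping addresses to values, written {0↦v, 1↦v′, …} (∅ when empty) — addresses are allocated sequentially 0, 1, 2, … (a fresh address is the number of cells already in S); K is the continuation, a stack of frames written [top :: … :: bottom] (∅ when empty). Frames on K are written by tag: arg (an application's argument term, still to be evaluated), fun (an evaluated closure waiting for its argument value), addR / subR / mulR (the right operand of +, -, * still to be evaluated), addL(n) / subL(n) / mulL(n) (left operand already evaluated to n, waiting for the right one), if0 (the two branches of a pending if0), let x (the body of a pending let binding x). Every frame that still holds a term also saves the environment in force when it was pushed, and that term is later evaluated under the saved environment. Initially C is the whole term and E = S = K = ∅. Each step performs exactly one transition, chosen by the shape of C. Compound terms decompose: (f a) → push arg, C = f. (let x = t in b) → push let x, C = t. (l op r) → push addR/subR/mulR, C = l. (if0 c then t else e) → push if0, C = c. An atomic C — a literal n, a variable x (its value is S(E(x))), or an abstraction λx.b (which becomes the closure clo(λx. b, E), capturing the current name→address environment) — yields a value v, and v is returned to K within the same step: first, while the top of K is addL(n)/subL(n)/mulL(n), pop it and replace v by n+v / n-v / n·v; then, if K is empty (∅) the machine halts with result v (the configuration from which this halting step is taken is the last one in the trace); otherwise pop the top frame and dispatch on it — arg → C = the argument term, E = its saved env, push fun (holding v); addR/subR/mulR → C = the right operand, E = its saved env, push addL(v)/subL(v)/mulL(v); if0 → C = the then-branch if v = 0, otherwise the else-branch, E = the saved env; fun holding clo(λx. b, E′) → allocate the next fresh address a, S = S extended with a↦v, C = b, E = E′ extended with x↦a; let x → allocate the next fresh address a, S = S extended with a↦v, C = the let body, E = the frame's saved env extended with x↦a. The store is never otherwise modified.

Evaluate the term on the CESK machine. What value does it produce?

Answer: -4

Derivation:
t=0: [C=(let x = ((6 + 0) - (let y = -2 in y)) in ((λq. ((λv. -4) 4)) (0 * -2))) | E=∅ | S=∅ | K=∅]
t=1: [C=((6 + 0) - (let y = -2 in y)) | E=∅ | S=∅ | K=[let x]]
t=2: [C=(6 + 0) | E=∅ | S=∅ | K=[subR :: let x]]
t=3: [C=6 | E=∅ | S=∅ | K=[addR :: subR :: let x]]
t=4: [C=0 | E=∅ | S=∅ | K=[addL(6) :: subR :: let x]]
t=5: [C=(let y = -2 in y) | E=∅ | S=∅ | K=[subL(6) :: let x]]
t=6: [C=-2 | E=∅ | S=∅ | K=[let y :: subL(6) :: let x]]
t=7: [C=y | E={y↦0} | S={0↦-2} | K=[subL(6) :: let x]]
t=8: [C=((λq. ((λv. -4) 4)) (0 * -2)) | E={x↦1} | S={0↦-2, 1↦8} | K=∅]
t=9: [C=(λq. ((λv. -4) 4)) | E={x↦1} | S={0↦-2, 1↦8} | K=[arg]]
t=10: [C=(0 * -2) | E={x↦1} | S={0↦-2, 1↦8} | K=[fun]]
t=11: [C=0 | E={x↦1} | S={0↦-2, 1↦8} | K=[mulR :: fun]]
t=12: [C=-2 | E={x↦1} | S={0↦-2, 1↦8} | K=[mulL(0) :: fun]]
t=13: [C=((λv. -4) 4) | E={q↦2, x↦1} | S={0↦-2, 1↦8, 2↦0} | K=∅]
t=14: [C=(λv. -4) | E={q↦2, x↦1} | S={0↦-2, 1↦8, 2↦0} | K=[arg]]
t=15: [C=4 | E={q↦2, x↦1} | S={0↦-2, 1↦8, 2↦0} | K=[fun]]
t=16: [C=-4 | E={v↦3, q↦2, x↦1} | S={0↦-2, 1↦8, 2↦0, 3↦4} | K=∅]
→ final value -4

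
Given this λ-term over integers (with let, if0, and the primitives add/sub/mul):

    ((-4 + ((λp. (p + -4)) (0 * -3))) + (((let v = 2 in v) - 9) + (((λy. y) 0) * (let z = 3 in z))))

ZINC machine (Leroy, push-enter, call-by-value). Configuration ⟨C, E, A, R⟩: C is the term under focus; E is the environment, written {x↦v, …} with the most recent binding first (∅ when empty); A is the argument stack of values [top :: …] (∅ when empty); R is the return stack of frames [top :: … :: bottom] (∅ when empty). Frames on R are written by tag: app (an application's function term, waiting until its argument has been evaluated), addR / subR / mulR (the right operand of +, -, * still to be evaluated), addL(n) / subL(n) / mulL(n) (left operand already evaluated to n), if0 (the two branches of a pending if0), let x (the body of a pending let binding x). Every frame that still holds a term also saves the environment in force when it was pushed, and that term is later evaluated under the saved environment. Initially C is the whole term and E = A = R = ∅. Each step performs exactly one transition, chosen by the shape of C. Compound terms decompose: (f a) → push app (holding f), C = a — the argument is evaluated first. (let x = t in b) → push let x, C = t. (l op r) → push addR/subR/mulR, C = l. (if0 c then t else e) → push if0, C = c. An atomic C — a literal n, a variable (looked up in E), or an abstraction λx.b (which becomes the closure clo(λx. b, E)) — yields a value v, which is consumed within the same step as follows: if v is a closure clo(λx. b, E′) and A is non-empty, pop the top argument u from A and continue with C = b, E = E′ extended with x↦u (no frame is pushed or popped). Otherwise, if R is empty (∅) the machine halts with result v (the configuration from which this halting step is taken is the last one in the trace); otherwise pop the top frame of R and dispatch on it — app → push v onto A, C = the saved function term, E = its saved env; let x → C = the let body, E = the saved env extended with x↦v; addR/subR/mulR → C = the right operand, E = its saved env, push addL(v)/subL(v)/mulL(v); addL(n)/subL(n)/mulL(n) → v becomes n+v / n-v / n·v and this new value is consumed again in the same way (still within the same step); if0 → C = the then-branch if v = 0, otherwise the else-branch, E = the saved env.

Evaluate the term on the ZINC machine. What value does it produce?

0. [C=((-4 + ((λp. (p + -4)) (0 * -3))) + (((let v = 2 in v) - 9) + (((λy. y) 0) * (let z = 3 in z)))) | E=∅ | A=∅ | R=∅]
1. [C=(-4 + ((λp. (p + -4)) (0 * -3))) | E=∅ | A=∅ | R=[addR]]
2. [C=-4 | E=∅ | A=∅ | R=[addR :: addR]]
3. [C=((λp. (p + -4)) (0 * -3)) | E=∅ | A=∅ | R=[addL(-4) :: addR]]
4. [C=(0 * -3) | E=∅ | A=∅ | R=[app :: addL(-4) :: addR]]
5. [C=0 | E=∅ | A=∅ | R=[mulR :: app :: addL(-4) :: addR]]
6. [C=-3 | E=∅ | A=∅ | R=[mulL(0) :: app :: addL(-4) :: addR]]
7. [C=(λp. (p + -4)) | E=∅ | A=[0] | R=[addL(-4) :: addR]]
8. [C=(p + -4) | E={p↦0} | A=∅ | R=[addL(-4) :: addR]]
9. [C=p | E={p↦0} | A=∅ | R=[addR :: addL(-4) :: addR]]
10. [C=-4 | E={p↦0} | A=∅ | R=[addL(0) :: addL(-4) :: addR]]
11. [C=(((let v = 2 in v) - 9) + (((λy. y) 0) * (let z = 3 in z))) | E=∅ | A=∅ | R=[addL(-8)]]
12. [C=((let v = 2 in v) - 9) | E=∅ | A=∅ | R=[addR :: addL(-8)]]
13. [C=(let v = 2 in v) | E=∅ | A=∅ | R=[subR :: addR :: addL(-8)]]
14. [C=2 | E=∅ | A=∅ | R=[let v :: subR :: addR :: addL(-8)]]
15. [C=v | E={v↦2} | A=∅ | R=[subR :: addR :: addL(-8)]]
16. [C=9 | E=∅ | A=∅ | R=[subL(2) :: addR :: addL(-8)]]
17. [C=(((λy. y) 0) * (let z = 3 in z)) | E=∅ | A=∅ | R=[addL(-7) :: addL(-8)]]
18. [C=((λy. y) 0) | E=∅ | A=∅ | R=[mulR :: addL(-7) :: addL(-8)]]
19. [C=0 | E=∅ | A=∅ | R=[app :: mulR :: addL(-7) :: addL(-8)]]
20. [C=(λy. y) | E=∅ | A=[0] | R=[mulR :: addL(-7) :: addL(-8)]]
21. [C=y | E={y↦0} | A=∅ | R=[mulR :: addL(-7) :: addL(-8)]]
22. [C=(let z = 3 in z) | E=∅ | A=∅ | R=[mulL(0) :: addL(-7) :: addL(-8)]]
23. [C=3 | E=∅ | A=∅ | R=[let z :: mulL(0) :: addL(-7) :: addL(-8)]]
24. [C=z | E={z↦3} | A=∅ | R=[mulL(0) :: addL(-7) :: addL(-8)]]
→ final value -15

Answer: -15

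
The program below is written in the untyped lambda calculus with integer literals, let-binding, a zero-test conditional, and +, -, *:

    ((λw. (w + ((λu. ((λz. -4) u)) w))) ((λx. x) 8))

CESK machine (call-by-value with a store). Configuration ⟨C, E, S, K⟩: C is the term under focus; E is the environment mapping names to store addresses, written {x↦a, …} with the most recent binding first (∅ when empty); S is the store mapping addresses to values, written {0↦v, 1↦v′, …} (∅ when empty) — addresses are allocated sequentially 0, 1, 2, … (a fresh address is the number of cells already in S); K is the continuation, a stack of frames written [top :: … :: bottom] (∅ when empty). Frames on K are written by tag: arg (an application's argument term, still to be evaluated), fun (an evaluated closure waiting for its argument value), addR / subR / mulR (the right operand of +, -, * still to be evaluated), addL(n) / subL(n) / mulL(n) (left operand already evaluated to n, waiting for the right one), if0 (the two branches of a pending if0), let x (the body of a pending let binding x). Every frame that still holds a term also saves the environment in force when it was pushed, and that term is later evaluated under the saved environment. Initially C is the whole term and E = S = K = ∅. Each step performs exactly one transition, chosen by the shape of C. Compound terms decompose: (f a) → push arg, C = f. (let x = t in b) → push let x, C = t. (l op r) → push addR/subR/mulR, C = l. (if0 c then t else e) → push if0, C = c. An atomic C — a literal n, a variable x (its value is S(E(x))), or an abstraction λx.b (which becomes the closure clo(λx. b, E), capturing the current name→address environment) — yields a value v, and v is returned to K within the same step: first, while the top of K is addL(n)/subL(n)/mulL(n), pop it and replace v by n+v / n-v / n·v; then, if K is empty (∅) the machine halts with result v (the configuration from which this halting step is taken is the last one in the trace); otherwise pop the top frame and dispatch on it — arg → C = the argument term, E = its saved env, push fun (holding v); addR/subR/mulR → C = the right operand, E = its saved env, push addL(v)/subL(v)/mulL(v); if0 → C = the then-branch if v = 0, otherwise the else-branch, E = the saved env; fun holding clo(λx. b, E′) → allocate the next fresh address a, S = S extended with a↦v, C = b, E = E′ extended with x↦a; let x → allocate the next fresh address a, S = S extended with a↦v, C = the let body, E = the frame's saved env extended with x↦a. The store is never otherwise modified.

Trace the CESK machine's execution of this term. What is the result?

step 0: [C=((λw. (w + ((λu. ((λz. -4) u)) w))) ((λx. x) 8)) | E=∅ | S=∅ | K=∅]
step 1: [C=(λw. (w + ((λu. ((λz. -4) u)) w))) | E=∅ | S=∅ | K=[arg]]
step 2: [C=((λx. x) 8) | E=∅ | S=∅ | K=[fun]]
step 3: [C=(λx. x) | E=∅ | S=∅ | K=[arg :: fun]]
step 4: [C=8 | E=∅ | S=∅ | K=[fun :: fun]]
step 5: [C=x | E={x↦0} | S={0↦8} | K=[fun]]
step 6: [C=(w + ((λu. ((λz. -4) u)) w)) | E={w↦1} | S={0↦8, 1↦8} | K=∅]
step 7: [C=w | E={w↦1} | S={0↦8, 1↦8} | K=[addR]]
step 8: [C=((λu. ((λz. -4) u)) w) | E={w↦1} | S={0↦8, 1↦8} | K=[addL(8)]]
step 9: [C=(λu. ((λz. -4) u)) | E={w↦1} | S={0↦8, 1↦8} | K=[arg :: addL(8)]]
step 10: [C=w | E={w↦1} | S={0↦8, 1↦8} | K=[fun :: addL(8)]]
step 11: [C=((λz. -4) u) | E={u↦2, w↦1} | S={0↦8, 1↦8, 2↦8} | K=[addL(8)]]
step 12: [C=(λz. -4) | E={u↦2, w↦1} | S={0↦8, 1↦8, 2↦8} | K=[arg :: addL(8)]]
step 13: [C=u | E={u↦2, w↦1} | S={0↦8, 1↦8, 2↦8} | K=[fun :: addL(8)]]
step 14: [C=-4 | E={z↦3, u↦2, w↦1} | S={0↦8, 1↦8, 2↦8, 3↦8} | K=[addL(8)]]
→ final value 4

Answer: 4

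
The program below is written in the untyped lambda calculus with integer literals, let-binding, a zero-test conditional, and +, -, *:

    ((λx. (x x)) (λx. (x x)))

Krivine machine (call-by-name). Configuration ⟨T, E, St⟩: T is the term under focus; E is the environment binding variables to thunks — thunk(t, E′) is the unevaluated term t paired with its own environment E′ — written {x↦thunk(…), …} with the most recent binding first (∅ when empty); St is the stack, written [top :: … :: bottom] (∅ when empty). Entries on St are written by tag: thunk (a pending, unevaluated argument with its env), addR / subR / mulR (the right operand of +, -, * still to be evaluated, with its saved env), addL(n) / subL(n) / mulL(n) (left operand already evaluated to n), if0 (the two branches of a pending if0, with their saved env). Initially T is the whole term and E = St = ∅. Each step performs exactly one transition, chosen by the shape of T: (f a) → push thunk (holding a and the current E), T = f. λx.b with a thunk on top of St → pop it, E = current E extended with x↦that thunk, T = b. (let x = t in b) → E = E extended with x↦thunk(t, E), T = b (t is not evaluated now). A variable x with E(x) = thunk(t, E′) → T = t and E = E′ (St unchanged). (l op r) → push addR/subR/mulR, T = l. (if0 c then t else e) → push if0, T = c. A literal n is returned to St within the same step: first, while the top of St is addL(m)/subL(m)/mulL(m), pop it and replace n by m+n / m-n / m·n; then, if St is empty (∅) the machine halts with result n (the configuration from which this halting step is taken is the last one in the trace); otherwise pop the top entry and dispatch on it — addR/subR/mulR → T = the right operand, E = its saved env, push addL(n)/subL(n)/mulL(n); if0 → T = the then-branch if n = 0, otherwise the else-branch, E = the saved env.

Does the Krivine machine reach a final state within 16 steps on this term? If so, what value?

step 0: ⟨T=((λx. (x x)) (λx. (x x))); E=∅; St=∅⟩
step 1: ⟨T=(λx. (x x)); E=∅; St=[thunk]⟩
step 2: ⟨T=(x x); E={x↦thunk((λx. (x x)), ∅)}; St=∅⟩
step 3: ⟨T=x; E={x↦thunk((λx. (x x)), ∅)}; St=[thunk]⟩
step 4: ⟨T=(λx. (x x)); E=∅; St=[thunk]⟩
step 5: ⟨T=(x x); E={x↦thunk(x, {x↦thunk((λx. (x x)), ∅)})}; St=∅⟩
step 6: ⟨T=x; E={x↦thunk(x, {x↦thunk((λx. (x x)), ∅)})}; St=[thunk]⟩
step 7: ⟨T=x; E={x↦thunk((λx. (x x)), ∅)}; St=[thunk]⟩
step 8: ⟨T=(λx. (x x)); E=∅; St=[thunk]⟩
step 9: ⟨T=(x x); E={x↦thunk(x, {x↦thunk(x, {x↦thunk((λx. (x x)), ∅)})})}; St=∅⟩
step 10: ⟨T=x; E={x↦thunk(x, {x↦thunk(x, {x↦thunk((λx. (x x)), ∅)})})}; St=[thunk]⟩
step 11: ⟨T=x; E={x↦thunk(x, {x↦thunk((λx. (x x)), ∅)})}; St=[thunk]⟩
step 12: ⟨T=x; E={x↦thunk((λx. (x x)), ∅)}; St=[thunk]⟩
step 13: ⟨T=(λx. (x x)); E=∅; St=[thunk]⟩
step 14: ⟨T=(x x); E={x↦thunk(x, {x↦thunk(x, {x↦thunk(x, {x↦thunk((λx. (x x)), ∅)})})})}; St=∅⟩
step 15: ⟨T=x; E={x↦thunk(x, {x↦thunk(x, {x↦thunk(x, {x↦thunk((λx. (x x)), ∅)})})})}; St=[thunk]⟩
step 16: ⟨T=x; E={x↦thunk(x, {x↦thunk(x, {x↦thunk((λx. (x x)), ∅)})})}; St=[thunk]⟩
→ 16 transitions taken and the configuration is still not final: no result within 16 steps

Answer: DIVERGES (no final state within 16 steps)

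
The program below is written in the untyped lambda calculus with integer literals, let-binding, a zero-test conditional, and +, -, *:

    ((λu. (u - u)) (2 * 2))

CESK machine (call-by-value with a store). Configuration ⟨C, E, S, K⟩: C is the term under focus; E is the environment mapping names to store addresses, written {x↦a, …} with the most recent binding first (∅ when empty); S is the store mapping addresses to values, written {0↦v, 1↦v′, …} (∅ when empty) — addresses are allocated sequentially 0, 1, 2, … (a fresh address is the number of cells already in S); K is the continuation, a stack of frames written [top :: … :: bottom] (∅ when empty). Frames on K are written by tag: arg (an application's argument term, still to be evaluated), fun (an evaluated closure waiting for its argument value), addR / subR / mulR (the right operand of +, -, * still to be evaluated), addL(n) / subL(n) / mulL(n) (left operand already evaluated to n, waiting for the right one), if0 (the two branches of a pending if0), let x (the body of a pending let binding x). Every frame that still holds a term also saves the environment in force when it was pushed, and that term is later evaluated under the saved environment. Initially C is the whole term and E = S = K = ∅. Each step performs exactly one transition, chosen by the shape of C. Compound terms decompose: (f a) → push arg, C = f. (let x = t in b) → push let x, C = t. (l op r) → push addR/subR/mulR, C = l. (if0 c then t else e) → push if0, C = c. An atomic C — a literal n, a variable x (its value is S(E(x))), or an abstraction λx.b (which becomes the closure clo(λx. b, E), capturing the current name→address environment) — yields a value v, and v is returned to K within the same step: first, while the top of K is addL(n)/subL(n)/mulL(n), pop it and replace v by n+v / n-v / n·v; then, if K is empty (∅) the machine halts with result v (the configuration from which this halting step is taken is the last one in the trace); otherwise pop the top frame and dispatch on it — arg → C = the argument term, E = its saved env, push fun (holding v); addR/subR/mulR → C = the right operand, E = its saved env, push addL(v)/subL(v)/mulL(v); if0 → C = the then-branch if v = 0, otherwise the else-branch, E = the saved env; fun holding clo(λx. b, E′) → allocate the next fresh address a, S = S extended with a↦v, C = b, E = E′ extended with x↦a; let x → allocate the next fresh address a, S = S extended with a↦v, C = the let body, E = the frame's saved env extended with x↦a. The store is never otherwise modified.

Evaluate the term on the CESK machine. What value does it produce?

Answer: 0

Machine steps:
[0] [C=((λu. (u - u)) (2 * 2)) | E=∅ | S=∅ | K=∅]
[1] [C=(λu. (u - u)) | E=∅ | S=∅ | K=[arg]]
[2] [C=(2 * 2) | E=∅ | S=∅ | K=[fun]]
[3] [C=2 | E=∅ | S=∅ | K=[mulR :: fun]]
[4] [C=2 | E=∅ | S=∅ | K=[mulL(2) :: fun]]
[5] [C=(u - u) | E={u↦0} | S={0↦4} | K=∅]
[6] [C=u | E={u↦0} | S={0↦4} | K=[subR]]
[7] [C=u | E={u↦0} | S={0↦4} | K=[subL(4)]]
→ final value 0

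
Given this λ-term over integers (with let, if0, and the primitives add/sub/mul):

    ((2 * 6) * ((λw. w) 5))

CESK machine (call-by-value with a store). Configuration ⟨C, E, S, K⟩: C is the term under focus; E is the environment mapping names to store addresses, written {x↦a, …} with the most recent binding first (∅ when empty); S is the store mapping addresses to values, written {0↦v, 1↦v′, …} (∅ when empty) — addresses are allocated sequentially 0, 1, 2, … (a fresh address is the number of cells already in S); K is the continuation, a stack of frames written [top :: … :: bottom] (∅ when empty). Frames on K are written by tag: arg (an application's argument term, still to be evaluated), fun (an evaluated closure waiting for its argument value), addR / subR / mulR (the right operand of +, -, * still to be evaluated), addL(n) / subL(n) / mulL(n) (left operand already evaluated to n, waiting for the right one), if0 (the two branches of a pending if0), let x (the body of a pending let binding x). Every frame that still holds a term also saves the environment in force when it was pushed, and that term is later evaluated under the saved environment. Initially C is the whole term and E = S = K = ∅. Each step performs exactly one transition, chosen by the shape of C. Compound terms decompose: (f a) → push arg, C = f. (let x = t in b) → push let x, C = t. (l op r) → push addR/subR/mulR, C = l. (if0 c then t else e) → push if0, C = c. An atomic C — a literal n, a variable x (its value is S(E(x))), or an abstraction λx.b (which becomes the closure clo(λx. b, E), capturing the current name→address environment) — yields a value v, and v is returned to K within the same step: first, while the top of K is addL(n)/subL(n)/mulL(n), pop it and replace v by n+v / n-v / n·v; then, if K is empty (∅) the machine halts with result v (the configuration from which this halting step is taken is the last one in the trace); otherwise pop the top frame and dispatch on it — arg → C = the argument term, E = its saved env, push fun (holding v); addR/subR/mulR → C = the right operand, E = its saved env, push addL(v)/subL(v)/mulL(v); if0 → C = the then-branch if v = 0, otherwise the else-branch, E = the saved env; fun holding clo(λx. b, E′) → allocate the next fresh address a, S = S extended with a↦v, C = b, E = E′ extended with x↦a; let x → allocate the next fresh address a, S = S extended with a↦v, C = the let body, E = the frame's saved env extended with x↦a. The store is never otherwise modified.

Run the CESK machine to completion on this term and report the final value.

step 0: ⟨C=((2 * 6) * ((λw. w) 5)); E=∅; S=∅; K=∅⟩
step 1: ⟨C=(2 * 6); E=∅; S=∅; K=[mulR]⟩
step 2: ⟨C=2; E=∅; S=∅; K=[mulR :: mulR]⟩
step 3: ⟨C=6; E=∅; S=∅; K=[mulL(2) :: mulR]⟩
step 4: ⟨C=((λw. w) 5); E=∅; S=∅; K=[mulL(12)]⟩
step 5: ⟨C=(λw. w); E=∅; S=∅; K=[arg :: mulL(12)]⟩
step 6: ⟨C=5; E=∅; S=∅; K=[fun :: mulL(12)]⟩
step 7: ⟨C=w; E={w↦0}; S={0↦5}; K=[mulL(12)]⟩
→ final value 60

Answer: 60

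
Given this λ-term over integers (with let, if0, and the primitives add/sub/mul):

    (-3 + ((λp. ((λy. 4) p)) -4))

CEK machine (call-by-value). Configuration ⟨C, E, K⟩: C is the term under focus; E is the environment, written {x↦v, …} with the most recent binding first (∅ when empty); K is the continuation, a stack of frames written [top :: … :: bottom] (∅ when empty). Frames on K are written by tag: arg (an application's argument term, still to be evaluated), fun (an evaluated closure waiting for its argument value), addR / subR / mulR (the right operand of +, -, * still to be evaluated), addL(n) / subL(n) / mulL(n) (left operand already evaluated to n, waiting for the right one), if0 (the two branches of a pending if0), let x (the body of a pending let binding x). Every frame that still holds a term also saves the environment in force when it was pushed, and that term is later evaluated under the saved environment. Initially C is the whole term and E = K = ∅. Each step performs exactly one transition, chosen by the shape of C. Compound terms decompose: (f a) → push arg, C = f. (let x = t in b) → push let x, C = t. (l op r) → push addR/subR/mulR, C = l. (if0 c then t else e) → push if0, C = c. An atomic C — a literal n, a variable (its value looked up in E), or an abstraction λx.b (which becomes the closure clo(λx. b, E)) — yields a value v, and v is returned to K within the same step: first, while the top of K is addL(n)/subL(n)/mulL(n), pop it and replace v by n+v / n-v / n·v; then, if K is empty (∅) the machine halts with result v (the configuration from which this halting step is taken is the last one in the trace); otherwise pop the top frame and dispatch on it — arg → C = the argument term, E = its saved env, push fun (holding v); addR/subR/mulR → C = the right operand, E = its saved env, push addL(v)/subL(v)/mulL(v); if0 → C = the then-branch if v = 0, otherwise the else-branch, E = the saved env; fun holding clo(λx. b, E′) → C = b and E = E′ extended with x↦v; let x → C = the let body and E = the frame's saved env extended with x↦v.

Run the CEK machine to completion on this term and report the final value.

0. ⟨C=(-3 + ((λp. ((λy. 4) p)) -4)); E=∅; K=∅⟩
1. ⟨C=-3; E=∅; K=[addR]⟩
2. ⟨C=((λp. ((λy. 4) p)) -4); E=∅; K=[addL(-3)]⟩
3. ⟨C=(λp. ((λy. 4) p)); E=∅; K=[arg :: addL(-3)]⟩
4. ⟨C=-4; E=∅; K=[fun :: addL(-3)]⟩
5. ⟨C=((λy. 4) p); E={p↦-4}; K=[addL(-3)]⟩
6. ⟨C=(λy. 4); E={p↦-4}; K=[arg :: addL(-3)]⟩
7. ⟨C=p; E={p↦-4}; K=[fun :: addL(-3)]⟩
8. ⟨C=4; E={y↦-4, p↦-4}; K=[addL(-3)]⟩
→ final value 1

Answer: 1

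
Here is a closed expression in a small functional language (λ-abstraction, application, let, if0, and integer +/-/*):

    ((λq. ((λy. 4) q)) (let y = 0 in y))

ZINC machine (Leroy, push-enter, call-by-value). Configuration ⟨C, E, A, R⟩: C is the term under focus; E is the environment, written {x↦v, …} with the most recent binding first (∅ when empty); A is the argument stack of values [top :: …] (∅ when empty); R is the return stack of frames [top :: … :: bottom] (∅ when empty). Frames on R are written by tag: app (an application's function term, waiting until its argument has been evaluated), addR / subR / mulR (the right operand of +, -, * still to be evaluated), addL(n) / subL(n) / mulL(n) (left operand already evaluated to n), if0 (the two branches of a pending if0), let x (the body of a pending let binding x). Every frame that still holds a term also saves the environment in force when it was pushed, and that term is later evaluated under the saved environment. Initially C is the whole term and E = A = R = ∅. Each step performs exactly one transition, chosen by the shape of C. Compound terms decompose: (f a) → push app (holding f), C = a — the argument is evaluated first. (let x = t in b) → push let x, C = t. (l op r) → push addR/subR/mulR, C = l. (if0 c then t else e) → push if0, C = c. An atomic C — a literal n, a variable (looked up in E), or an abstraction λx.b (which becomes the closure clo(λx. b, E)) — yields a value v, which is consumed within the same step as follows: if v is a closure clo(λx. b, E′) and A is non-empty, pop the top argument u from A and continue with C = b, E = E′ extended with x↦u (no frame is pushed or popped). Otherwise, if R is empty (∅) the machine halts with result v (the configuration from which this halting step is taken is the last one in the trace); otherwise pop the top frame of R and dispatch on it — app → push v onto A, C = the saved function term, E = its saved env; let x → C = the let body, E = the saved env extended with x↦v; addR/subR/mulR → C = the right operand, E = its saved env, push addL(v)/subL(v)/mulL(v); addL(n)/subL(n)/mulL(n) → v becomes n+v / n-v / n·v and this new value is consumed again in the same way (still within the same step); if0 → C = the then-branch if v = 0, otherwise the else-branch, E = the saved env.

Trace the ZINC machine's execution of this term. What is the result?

[0] <C=((λq. ((λy. 4) q)) (let y = 0 in y)), E=∅, A=∅, R=∅>
[1] <C=(let y = 0 in y), E=∅, A=∅, R=[app]>
[2] <C=0, E=∅, A=∅, R=[let y :: app]>
[3] <C=y, E={y↦0}, A=∅, R=[app]>
[4] <C=(λq. ((λy. 4) q)), E=∅, A=[0], R=∅>
[5] <C=((λy. 4) q), E={q↦0}, A=∅, R=∅>
[6] <C=q, E={q↦0}, A=∅, R=[app]>
[7] <C=(λy. 4), E={q↦0}, A=[0], R=∅>
[8] <C=4, E={y↦0, q↦0}, A=∅, R=∅>
→ final value 4

Answer: 4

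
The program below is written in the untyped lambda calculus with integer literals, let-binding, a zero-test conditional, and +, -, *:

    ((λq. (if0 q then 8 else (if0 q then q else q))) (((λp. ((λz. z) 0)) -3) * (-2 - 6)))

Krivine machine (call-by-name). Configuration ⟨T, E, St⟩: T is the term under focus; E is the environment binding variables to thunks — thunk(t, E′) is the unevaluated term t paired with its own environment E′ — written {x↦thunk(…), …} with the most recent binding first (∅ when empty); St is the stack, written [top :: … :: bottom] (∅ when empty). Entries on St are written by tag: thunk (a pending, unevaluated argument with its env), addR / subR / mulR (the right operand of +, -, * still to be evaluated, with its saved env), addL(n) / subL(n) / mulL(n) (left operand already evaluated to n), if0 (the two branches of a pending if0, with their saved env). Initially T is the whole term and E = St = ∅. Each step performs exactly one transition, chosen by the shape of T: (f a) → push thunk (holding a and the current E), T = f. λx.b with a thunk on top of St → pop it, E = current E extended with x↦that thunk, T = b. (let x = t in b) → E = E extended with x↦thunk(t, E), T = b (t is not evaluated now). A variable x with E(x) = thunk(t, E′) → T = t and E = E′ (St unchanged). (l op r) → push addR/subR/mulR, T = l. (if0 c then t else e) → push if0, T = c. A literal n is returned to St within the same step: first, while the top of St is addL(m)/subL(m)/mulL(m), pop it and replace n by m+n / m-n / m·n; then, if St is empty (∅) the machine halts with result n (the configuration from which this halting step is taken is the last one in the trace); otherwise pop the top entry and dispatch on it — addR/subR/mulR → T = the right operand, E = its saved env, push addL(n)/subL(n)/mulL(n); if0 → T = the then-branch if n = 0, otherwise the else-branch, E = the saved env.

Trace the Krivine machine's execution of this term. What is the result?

Answer: 8

Derivation:
0. [T=((λq. (if0 q then 8 else (if0 q then q else q))) (((λp. ((λz. z) 0)) -3) * (-2 - 6))) | E=∅ | St=∅]
1. [T=(λq. (if0 q then 8 else (if0 q then q else q))) | E=∅ | St=[thunk]]
2. [T=(if0 q then 8 else (if0 q then q else q)) | E={q↦thunk((((λp. ((λz. z) 0)) -3) * (-2 - 6)), ∅)} | St=∅]
3. [T=q | E={q↦thunk((((λp. ((λz. z) 0)) -3) * (-2 - 6)), ∅)} | St=[if0]]
4. [T=(((λp. ((λz. z) 0)) -3) * (-2 - 6)) | E=∅ | St=[if0]]
5. [T=((λp. ((λz. z) 0)) -3) | E=∅ | St=[mulR :: if0]]
6. [T=(λp. ((λz. z) 0)) | E=∅ | St=[thunk :: mulR :: if0]]
7. [T=((λz. z) 0) | E={p↦thunk(-3, ∅)} | St=[mulR :: if0]]
8. [T=(λz. z) | E={p↦thunk(-3, ∅)} | St=[thunk :: mulR :: if0]]
9. [T=z | E={z↦thunk(0, {p↦thunk(-3, ∅)}), p↦thunk(-3, ∅)} | St=[mulR :: if0]]
10. [T=0 | E={p↦thunk(-3, ∅)} | St=[mulR :: if0]]
11. [T=(-2 - 6) | E=∅ | St=[mulL(0) :: if0]]
12. [T=-2 | E=∅ | St=[subR :: mulL(0) :: if0]]
13. [T=6 | E=∅ | St=[subL(-2) :: mulL(0) :: if0]]
14. [T=8 | E={q↦thunk((((λp. ((λz. z) 0)) -3) * (-2 - 6)), ∅)} | St=∅]
→ final value 8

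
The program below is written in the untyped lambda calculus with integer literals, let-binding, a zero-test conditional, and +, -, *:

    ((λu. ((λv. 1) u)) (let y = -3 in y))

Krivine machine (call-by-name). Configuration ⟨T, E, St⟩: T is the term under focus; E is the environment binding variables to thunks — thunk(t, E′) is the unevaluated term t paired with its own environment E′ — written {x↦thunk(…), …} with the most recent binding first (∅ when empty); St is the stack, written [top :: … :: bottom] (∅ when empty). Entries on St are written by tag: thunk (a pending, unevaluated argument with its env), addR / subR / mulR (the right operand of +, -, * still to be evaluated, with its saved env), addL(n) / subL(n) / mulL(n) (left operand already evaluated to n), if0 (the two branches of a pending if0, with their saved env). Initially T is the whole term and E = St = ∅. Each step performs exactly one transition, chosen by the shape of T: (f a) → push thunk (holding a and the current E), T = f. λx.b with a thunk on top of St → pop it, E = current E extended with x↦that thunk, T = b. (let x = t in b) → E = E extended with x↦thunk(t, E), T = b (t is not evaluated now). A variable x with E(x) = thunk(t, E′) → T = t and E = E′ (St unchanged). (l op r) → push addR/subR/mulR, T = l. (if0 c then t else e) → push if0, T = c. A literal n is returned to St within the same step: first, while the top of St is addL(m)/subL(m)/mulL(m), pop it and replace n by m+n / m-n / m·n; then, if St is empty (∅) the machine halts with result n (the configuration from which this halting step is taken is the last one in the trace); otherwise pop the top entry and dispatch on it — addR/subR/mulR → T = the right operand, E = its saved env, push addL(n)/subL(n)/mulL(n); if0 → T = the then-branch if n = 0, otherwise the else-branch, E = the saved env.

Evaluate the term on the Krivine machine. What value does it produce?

Answer: 1

Derivation:
step 0: ⟨T=((λu. ((λv. 1) u)) (let y = -3 in y)); E=∅; St=∅⟩
step 1: ⟨T=(λu. ((λv. 1) u)); E=∅; St=[thunk]⟩
step 2: ⟨T=((λv. 1) u); E={u↦thunk((let y = -3 in y), ∅)}; St=∅⟩
step 3: ⟨T=(λv. 1); E={u↦thunk((let y = -3 in y), ∅)}; St=[thunk]⟩
step 4: ⟨T=1; E={v↦thunk(u, {u↦thunk((let y = -3 in y), ∅)}), u↦thunk((let y = -3 in y), ∅)}; St=∅⟩
→ final value 1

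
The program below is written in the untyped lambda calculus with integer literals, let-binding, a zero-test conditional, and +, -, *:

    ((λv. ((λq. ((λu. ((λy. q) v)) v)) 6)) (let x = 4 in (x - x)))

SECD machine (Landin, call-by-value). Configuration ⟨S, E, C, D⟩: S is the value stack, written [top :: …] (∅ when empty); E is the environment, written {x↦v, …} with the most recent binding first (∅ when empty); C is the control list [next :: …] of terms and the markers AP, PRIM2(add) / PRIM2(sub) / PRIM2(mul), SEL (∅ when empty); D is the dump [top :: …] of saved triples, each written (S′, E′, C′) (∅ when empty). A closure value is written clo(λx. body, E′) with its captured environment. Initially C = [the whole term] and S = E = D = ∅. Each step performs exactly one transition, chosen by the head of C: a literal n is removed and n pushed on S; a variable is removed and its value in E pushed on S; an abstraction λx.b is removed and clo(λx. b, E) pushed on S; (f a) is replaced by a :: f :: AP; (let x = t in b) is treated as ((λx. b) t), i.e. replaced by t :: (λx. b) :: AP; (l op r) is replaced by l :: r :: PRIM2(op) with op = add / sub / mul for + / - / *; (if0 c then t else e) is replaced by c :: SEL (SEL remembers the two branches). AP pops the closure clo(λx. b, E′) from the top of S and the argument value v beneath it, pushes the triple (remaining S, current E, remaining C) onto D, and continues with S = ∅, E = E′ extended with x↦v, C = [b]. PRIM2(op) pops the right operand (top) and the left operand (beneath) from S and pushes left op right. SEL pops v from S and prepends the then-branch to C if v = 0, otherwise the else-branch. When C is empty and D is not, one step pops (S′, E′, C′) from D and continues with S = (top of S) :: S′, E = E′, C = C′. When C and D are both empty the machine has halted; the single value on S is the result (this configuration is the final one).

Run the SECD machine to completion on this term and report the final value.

Answer: 6

Machine steps:
t=0: [S=∅ | E=∅ | C=[((λv. ((λq. ((λu. ((λy. q) v)) v)) 6)) (let x = 4 in (x - x)))] | D=∅]
t=1: [S=∅ | E=∅ | C=[(let x = 4 in (x - x)) :: (λv. ((λq. ((λu. ((λy. q) v)) v)) 6)) :: AP] | D=∅]
t=2: [S=∅ | E=∅ | C=[4 :: (λx. (x - x)) :: AP :: (λv. ((λq. ((λu. ((λy. q) v)) v)) 6)) :: AP] | D=∅]
t=3: [S=[4] | E=∅ | C=[(λx. (x - x)) :: AP :: (λv. ((λq. ((λu. ((λy. q) v)) v)) 6)) :: AP] | D=∅]
t=4: [S=[clo(λx. (x - x), ∅) :: 4] | E=∅ | C=[AP :: (λv. ((λq. ((λu. ((λy. q) v)) v)) 6)) :: AP] | D=∅]
t=5: [S=∅ | E={x↦4} | C=[(x - x)] | D=[(∅, ∅, [(λv. ((λq. ((λu. ((λy. q) v)) v)) 6)) :: AP])]]
t=6: [S=∅ | E={x↦4} | C=[x :: x :: PRIM2(sub)] | D=[(∅, ∅, [(λv. ((λq. ((λu. ((λy. q) v)) v)) 6)) :: AP])]]
t=7: [S=[4] | E={x↦4} | C=[x :: PRIM2(sub)] | D=[(∅, ∅, [(λv. ((λq. ((λu. ((λy. q) v)) v)) 6)) :: AP])]]
t=8: [S=[4 :: 4] | E={x↦4} | C=[PRIM2(sub)] | D=[(∅, ∅, [(λv. ((λq. ((λu. ((λy. q) v)) v)) 6)) :: AP])]]
t=9: [S=[0] | E={x↦4} | C=∅ | D=[(∅, ∅, [(λv. ((λq. ((λu. ((λy. q) v)) v)) 6)) :: AP])]]
t=10: [S=[0] | E=∅ | C=[(λv. ((λq. ((λu. ((λy. q) v)) v)) 6)) :: AP] | D=∅]
t=11: [S=[clo(λv. ((λq. ((λu. ((λy. q) v)) v)) 6), ∅) :: 0] | E=∅ | C=[AP] | D=∅]
t=12: [S=∅ | E={v↦0} | C=[((λq. ((λu. ((λy. q) v)) v)) 6)] | D=[(∅, ∅, ∅)]]
t=13: [S=∅ | E={v↦0} | C=[6 :: (λq. ((λu. ((λy. q) v)) v)) :: AP] | D=[(∅, ∅, ∅)]]
t=14: [S=[6] | E={v↦0} | C=[(λq. ((λu. ((λy. q) v)) v)) :: AP] | D=[(∅, ∅, ∅)]]
t=15: [S=[clo(λq. ((λu. ((λy. q) v)) v), {v↦0}) :: 6] | E={v↦0} | C=[AP] | D=[(∅, ∅, ∅)]]
t=16: [S=∅ | E={q↦6, v↦0} | C=[((λu. ((λy. q) v)) v)] | D=[(∅, {v↦0}, ∅) :: (∅, ∅, ∅)]]
t=17: [S=∅ | E={q↦6, v↦0} | C=[v :: (λu. ((λy. q) v)) :: AP] | D=[(∅, {v↦0}, ∅) :: (∅, ∅, ∅)]]
t=18: [S=[0] | E={q↦6, v↦0} | C=[(λu. ((λy. q) v)) :: AP] | D=[(∅, {v↦0}, ∅) :: (∅, ∅, ∅)]]
t=19: [S=[clo(λu. ((λy. q) v), {q↦6, v↦0}) :: 0] | E={q↦6, v↦0} | C=[AP] | D=[(∅, {v↦0}, ∅) :: (∅, ∅, ∅)]]
t=20: [S=∅ | E={u↦0, q↦6, v↦0} | C=[((λy. q) v)] | D=[(∅, {q↦6, v↦0}, ∅) :: (∅, {v↦0}, ∅) :: (∅, ∅, ∅)]]
t=21: [S=∅ | E={u↦0, q↦6, v↦0} | C=[v :: (λy. q) :: AP] | D=[(∅, {q↦6, v↦0}, ∅) :: (∅, {v↦0}, ∅) :: (∅, ∅, ∅)]]
t=22: [S=[0] | E={u↦0, q↦6, v↦0} | C=[(λy. q) :: AP] | D=[(∅, {q↦6, v↦0}, ∅) :: (∅, {v↦0}, ∅) :: (∅, ∅, ∅)]]
t=23: [S=[clo(λy. q, {u↦0, q↦6, v↦0}) :: 0] | E={u↦0, q↦6, v↦0} | C=[AP] | D=[(∅, {q↦6, v↦0}, ∅) :: (∅, {v↦0}, ∅) :: (∅, ∅, ∅)]]
t=24: [S=∅ | E={y↦0, u↦0, q↦6, v↦0} | C=[q] | D=[(∅, {u↦0, q↦6, v↦0}, ∅) :: (∅, {q↦6, v↦0}, ∅) :: (∅, {v↦0}, ∅) :: (∅, ∅, ∅)]]
t=25: [S=[6] | E={y↦0, u↦0, q↦6, v↦0} | C=∅ | D=[(∅, {u↦0, q↦6, v↦0}, ∅) :: (∅, {q↦6, v↦0}, ∅) :: (∅, {v↦0}, ∅) :: (∅, ∅, ∅)]]
t=26: [S=[6] | E={u↦0, q↦6, v↦0} | C=∅ | D=[(∅, {q↦6, v↦0}, ∅) :: (∅, {v↦0}, ∅) :: (∅, ∅, ∅)]]
t=27: [S=[6] | E={q↦6, v↦0} | C=∅ | D=[(∅, {v↦0}, ∅) :: (∅, ∅, ∅)]]
t=28: [S=[6] | E={v↦0} | C=∅ | D=[(∅, ∅, ∅)]]
t=29: [S=[6] | E=∅ | C=∅ | D=∅]
→ final value 6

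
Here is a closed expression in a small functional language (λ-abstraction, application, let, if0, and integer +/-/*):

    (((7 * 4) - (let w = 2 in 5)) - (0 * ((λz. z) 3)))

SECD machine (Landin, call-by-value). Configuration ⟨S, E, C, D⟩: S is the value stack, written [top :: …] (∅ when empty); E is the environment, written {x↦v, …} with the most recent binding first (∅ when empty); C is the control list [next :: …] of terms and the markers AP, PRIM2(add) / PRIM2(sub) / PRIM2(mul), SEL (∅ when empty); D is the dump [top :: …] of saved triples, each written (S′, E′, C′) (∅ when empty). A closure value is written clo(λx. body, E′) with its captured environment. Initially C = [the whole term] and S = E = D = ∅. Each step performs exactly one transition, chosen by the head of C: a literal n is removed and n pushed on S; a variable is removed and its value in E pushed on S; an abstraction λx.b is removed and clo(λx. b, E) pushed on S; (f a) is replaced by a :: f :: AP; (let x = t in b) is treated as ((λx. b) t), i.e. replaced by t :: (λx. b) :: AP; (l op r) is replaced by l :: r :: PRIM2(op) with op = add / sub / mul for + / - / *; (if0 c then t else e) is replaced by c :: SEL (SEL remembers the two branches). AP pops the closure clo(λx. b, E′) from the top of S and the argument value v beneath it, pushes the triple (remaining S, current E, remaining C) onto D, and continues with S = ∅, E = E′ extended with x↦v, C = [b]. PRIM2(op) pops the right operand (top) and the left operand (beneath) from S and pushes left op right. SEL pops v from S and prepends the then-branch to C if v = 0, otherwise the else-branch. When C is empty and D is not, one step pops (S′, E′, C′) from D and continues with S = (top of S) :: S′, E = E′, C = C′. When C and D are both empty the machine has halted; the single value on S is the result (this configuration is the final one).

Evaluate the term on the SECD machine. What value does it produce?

Answer: 23

Derivation:
[0] <S=∅, E=∅, C=[(((7 * 4) - (let w = 2 in 5)) - (0 * ((λz. z) 3)))], D=∅>
[1] <S=∅, E=∅, C=[((7 * 4) - (let w = 2 in 5)) :: (0 * ((λz. z) 3)) :: PRIM2(sub)], D=∅>
[2] <S=∅, E=∅, C=[(7 * 4) :: (let w = 2 in 5) :: PRIM2(sub) :: (0 * ((λz. z) 3)) :: PRIM2(sub)], D=∅>
[3] <S=∅, E=∅, C=[7 :: 4 :: PRIM2(mul) :: (let w = 2 in 5) :: PRIM2(sub) :: (0 * ((λz. z) 3)) :: PRIM2(sub)], D=∅>
[4] <S=[7], E=∅, C=[4 :: PRIM2(mul) :: (let w = 2 in 5) :: PRIM2(sub) :: (0 * ((λz. z) 3)) :: PRIM2(sub)], D=∅>
[5] <S=[4 :: 7], E=∅, C=[PRIM2(mul) :: (let w = 2 in 5) :: PRIM2(sub) :: (0 * ((λz. z) 3)) :: PRIM2(sub)], D=∅>
[6] <S=[28], E=∅, C=[(let w = 2 in 5) :: PRIM2(sub) :: (0 * ((λz. z) 3)) :: PRIM2(sub)], D=∅>
[7] <S=[28], E=∅, C=[2 :: (λw. 5) :: AP :: PRIM2(sub) :: (0 * ((λz. z) 3)) :: PRIM2(sub)], D=∅>
[8] <S=[2 :: 28], E=∅, C=[(λw. 5) :: AP :: PRIM2(sub) :: (0 * ((λz. z) 3)) :: PRIM2(sub)], D=∅>
[9] <S=[clo(λw. 5, ∅) :: 2 :: 28], E=∅, C=[AP :: PRIM2(sub) :: (0 * ((λz. z) 3)) :: PRIM2(sub)], D=∅>
[10] <S=∅, E={w↦2}, C=[5], D=[([28], ∅, [PRIM2(sub) :: (0 * ((λz. z) 3)) :: PRIM2(sub)])]>
[11] <S=[5], E={w↦2}, C=∅, D=[([28], ∅, [PRIM2(sub) :: (0 * ((λz. z) 3)) :: PRIM2(sub)])]>
[12] <S=[5 :: 28], E=∅, C=[PRIM2(sub) :: (0 * ((λz. z) 3)) :: PRIM2(sub)], D=∅>
[13] <S=[23], E=∅, C=[(0 * ((λz. z) 3)) :: PRIM2(sub)], D=∅>
[14] <S=[23], E=∅, C=[0 :: ((λz. z) 3) :: PRIM2(mul) :: PRIM2(sub)], D=∅>
[15] <S=[0 :: 23], E=∅, C=[((λz. z) 3) :: PRIM2(mul) :: PRIM2(sub)], D=∅>
[16] <S=[0 :: 23], E=∅, C=[3 :: (λz. z) :: AP :: PRIM2(mul) :: PRIM2(sub)], D=∅>
[17] <S=[3 :: 0 :: 23], E=∅, C=[(λz. z) :: AP :: PRIM2(mul) :: PRIM2(sub)], D=∅>
[18] <S=[clo(λz. z, ∅) :: 3 :: 0 :: 23], E=∅, C=[AP :: PRIM2(mul) :: PRIM2(sub)], D=∅>
[19] <S=∅, E={z↦3}, C=[z], D=[([0 :: 23], ∅, [PRIM2(mul) :: PRIM2(sub)])]>
[20] <S=[3], E={z↦3}, C=∅, D=[([0 :: 23], ∅, [PRIM2(mul) :: PRIM2(sub)])]>
[21] <S=[3 :: 0 :: 23], E=∅, C=[PRIM2(mul) :: PRIM2(sub)], D=∅>
[22] <S=[0 :: 23], E=∅, C=[PRIM2(sub)], D=∅>
[23] <S=[23], E=∅, C=∅, D=∅>
→ final value 23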